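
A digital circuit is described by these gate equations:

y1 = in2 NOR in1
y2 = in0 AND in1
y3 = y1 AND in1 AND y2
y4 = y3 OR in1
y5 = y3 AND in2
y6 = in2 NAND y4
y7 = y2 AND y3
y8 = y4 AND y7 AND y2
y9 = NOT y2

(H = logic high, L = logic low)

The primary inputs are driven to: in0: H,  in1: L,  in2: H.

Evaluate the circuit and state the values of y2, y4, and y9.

y1 = in2 NOR in1 = H NOR L = L
y2 = in0 AND in1 = H AND L = L
y3 = y1 AND in1 AND y2 = L AND L AND L = L
y4 = y3 OR in1 = L OR L = L
y9 = NOT y2 = NOT L = H

y2 = L; y4 = L; y9 = H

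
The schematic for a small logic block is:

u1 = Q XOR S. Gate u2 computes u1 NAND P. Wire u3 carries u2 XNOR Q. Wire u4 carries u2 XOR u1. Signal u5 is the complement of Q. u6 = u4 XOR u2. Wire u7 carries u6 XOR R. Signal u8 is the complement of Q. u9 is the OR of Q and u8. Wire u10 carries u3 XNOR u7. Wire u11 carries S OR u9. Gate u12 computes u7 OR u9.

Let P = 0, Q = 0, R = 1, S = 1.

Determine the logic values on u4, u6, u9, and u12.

u4 = 0  u6 = 1  u9 = 1  u12 = 1

u1 = Q XOR S = 0 XOR 1 = 1
u2 = u1 NAND P = 1 NAND 0 = 1
u4 = u2 XOR u1 = 1 XOR 1 = 0
u6 = u4 XOR u2 = 0 XOR 1 = 1
u7 = u6 XOR R = 1 XOR 1 = 0
u8 = NOT Q = NOT 0 = 1
u9 = Q OR u8 = 0 OR 1 = 1
u12 = u7 OR u9 = 0 OR 1 = 1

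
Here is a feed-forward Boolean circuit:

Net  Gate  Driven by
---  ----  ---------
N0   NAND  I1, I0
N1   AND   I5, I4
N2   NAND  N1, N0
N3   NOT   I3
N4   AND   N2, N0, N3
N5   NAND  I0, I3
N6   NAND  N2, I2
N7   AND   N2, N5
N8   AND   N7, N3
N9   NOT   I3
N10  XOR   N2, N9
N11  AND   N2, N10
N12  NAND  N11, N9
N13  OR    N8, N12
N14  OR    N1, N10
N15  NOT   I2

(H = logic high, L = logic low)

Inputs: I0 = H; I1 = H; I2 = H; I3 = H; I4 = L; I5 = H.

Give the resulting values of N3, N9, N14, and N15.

N3 = L; N9 = L; N14 = H; N15 = L

N0 = I1 NAND I0 = H NAND H = L
N1 = I5 AND I4 = H AND L = L
N2 = N1 NAND N0 = L NAND L = H
N3 = NOT I3 = NOT H = L
N9 = NOT I3 = NOT H = L
N10 = N2 XOR N9 = H XOR L = H
N14 = N1 OR N10 = L OR H = H
N15 = NOT I2 = NOT H = L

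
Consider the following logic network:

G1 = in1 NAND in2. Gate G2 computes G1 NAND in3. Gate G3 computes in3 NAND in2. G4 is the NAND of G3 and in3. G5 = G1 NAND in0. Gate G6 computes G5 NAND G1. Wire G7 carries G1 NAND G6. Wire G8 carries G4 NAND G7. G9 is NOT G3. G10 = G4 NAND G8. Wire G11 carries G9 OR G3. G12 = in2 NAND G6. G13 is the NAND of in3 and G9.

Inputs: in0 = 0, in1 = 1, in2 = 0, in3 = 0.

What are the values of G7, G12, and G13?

G1 = in1 NAND in2 = 1 NAND 0 = 1
G3 = in3 NAND in2 = 0 NAND 0 = 1
G5 = G1 NAND in0 = 1 NAND 0 = 1
G6 = G5 NAND G1 = 1 NAND 1 = 0
G7 = G1 NAND G6 = 1 NAND 0 = 1
G9 = NOT G3 = NOT 1 = 0
G12 = in2 NAND G6 = 0 NAND 0 = 1
G13 = in3 NAND G9 = 0 NAND 0 = 1

G7 = 1, G12 = 1, G13 = 1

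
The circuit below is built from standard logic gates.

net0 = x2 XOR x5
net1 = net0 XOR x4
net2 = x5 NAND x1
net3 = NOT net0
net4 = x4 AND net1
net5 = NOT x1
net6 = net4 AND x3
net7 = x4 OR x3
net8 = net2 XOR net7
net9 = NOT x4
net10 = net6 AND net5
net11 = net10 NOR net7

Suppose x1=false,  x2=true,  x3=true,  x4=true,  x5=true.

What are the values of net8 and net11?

net0 = x2 XOR x5 = true XOR true = false
net1 = net0 XOR x4 = false XOR true = true
net2 = x5 NAND x1 = true NAND false = true
net4 = x4 AND net1 = true AND true = true
net5 = NOT x1 = NOT false = true
net6 = net4 AND x3 = true AND true = true
net7 = x4 OR x3 = true OR true = true
net8 = net2 XOR net7 = true XOR true = false
net10 = net6 AND net5 = true AND true = true
net11 = net10 NOR net7 = true NOR true = false

net8 = false; net11 = false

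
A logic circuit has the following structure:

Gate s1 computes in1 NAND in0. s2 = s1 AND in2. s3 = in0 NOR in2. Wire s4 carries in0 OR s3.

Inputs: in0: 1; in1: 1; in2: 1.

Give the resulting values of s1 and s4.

s1 = 0, s4 = 1

s1 = in1 NAND in0 = 1 NAND 1 = 0
s3 = in0 NOR in2 = 1 NOR 1 = 0
s4 = in0 OR s3 = 1 OR 0 = 1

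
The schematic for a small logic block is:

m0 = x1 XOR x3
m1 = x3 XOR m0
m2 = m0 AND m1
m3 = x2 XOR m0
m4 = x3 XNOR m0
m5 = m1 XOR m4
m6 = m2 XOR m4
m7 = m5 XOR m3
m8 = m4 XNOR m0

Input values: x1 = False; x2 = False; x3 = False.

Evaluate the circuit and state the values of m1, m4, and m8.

m1 = False, m4 = True, m8 = False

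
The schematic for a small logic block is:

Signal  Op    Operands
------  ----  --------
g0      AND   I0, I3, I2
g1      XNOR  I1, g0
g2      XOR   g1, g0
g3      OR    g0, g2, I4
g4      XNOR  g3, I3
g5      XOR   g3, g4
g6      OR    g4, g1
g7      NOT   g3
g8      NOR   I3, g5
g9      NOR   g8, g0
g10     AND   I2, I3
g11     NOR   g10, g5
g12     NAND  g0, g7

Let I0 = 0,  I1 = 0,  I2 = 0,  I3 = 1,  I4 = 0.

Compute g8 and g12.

g8 = 0, g12 = 1

g0 = I0 AND I3 AND I2 = 0 AND 1 AND 0 = 0
g1 = I1 XNOR g0 = 0 XNOR 0 = 1
g2 = g1 XOR g0 = 1 XOR 0 = 1
g3 = g0 OR g2 OR I4 = 0 OR 1 OR 0 = 1
g4 = g3 XNOR I3 = 1 XNOR 1 = 1
g5 = g3 XOR g4 = 1 XOR 1 = 0
g7 = NOT g3 = NOT 1 = 0
g8 = I3 NOR g5 = 1 NOR 0 = 0
g12 = g0 NAND g7 = 0 NAND 0 = 1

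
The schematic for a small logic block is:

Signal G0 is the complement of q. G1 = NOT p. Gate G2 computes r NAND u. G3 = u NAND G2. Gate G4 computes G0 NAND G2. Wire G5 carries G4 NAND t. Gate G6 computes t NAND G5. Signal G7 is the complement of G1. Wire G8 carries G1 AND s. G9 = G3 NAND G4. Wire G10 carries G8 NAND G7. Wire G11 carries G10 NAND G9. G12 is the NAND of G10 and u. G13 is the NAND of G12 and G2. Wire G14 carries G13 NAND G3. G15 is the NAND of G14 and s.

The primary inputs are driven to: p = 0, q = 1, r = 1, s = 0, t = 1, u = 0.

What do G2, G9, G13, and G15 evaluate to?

G2 = 1; G9 = 0; G13 = 0; G15 = 1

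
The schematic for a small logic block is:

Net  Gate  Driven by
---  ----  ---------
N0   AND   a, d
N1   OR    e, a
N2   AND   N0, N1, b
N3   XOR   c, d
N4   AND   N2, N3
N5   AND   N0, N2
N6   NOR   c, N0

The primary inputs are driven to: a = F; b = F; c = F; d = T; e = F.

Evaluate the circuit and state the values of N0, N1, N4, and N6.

N0 = F, N1 = F, N4 = F, N6 = T

N0 = a AND d = F AND T = F
N1 = e OR a = F OR F = F
N2 = N0 AND N1 AND b = F AND F AND F = F
N3 = c XOR d = F XOR T = T
N4 = N2 AND N3 = F AND T = F
N6 = c NOR N0 = F NOR F = T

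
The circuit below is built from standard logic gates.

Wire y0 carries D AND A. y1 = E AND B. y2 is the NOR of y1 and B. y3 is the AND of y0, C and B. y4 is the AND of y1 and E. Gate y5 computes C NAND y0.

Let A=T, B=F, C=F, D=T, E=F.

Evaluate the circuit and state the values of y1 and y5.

y0 = D AND A = T AND T = T
y1 = E AND B = F AND F = F
y5 = C NAND y0 = F NAND T = T

y1 = F; y5 = T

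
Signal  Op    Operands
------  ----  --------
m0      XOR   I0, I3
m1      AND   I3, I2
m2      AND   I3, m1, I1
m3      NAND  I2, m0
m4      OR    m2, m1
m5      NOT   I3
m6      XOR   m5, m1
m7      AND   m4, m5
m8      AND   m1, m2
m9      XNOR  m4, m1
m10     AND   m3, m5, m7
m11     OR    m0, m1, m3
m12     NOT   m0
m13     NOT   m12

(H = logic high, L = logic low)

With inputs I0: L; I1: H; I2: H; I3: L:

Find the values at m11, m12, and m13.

m11 = H  m12 = H  m13 = L

m0 = I0 XOR I3 = L XOR L = L
m1 = I3 AND I2 = L AND H = L
m3 = I2 NAND m0 = H NAND L = H
m11 = m0 OR m1 OR m3 = L OR L OR H = H
m12 = NOT m0 = NOT L = H
m13 = NOT m12 = NOT H = L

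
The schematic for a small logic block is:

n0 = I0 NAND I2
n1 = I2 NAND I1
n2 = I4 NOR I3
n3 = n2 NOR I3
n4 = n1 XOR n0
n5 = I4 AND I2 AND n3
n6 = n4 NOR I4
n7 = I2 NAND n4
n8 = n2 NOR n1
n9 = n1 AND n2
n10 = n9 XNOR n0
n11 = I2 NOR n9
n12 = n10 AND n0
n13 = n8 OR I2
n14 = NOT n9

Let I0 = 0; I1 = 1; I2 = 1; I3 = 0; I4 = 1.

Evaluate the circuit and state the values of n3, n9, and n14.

n3 = 1; n9 = 0; n14 = 1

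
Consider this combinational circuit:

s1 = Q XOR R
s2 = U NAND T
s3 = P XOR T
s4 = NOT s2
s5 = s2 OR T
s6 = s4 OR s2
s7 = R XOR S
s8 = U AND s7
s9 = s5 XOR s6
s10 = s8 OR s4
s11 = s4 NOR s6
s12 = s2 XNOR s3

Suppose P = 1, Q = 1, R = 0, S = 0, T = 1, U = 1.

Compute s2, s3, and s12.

s2 = 0; s3 = 0; s12 = 1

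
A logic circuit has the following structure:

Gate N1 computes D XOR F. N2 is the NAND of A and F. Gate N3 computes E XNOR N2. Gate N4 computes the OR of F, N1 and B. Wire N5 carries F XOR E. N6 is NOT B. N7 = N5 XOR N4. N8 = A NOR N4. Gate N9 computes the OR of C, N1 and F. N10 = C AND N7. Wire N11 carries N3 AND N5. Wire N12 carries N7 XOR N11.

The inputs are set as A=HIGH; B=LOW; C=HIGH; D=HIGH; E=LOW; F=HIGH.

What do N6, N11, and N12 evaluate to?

N1 = D XOR F = HIGH XOR HIGH = LOW
N2 = A NAND F = HIGH NAND HIGH = LOW
N3 = E XNOR N2 = LOW XNOR LOW = HIGH
N4 = F OR N1 OR B = HIGH OR LOW OR LOW = HIGH
N5 = F XOR E = HIGH XOR LOW = HIGH
N6 = NOT B = NOT LOW = HIGH
N7 = N5 XOR N4 = HIGH XOR HIGH = LOW
N11 = N3 AND N5 = HIGH AND HIGH = HIGH
N12 = N7 XOR N11 = LOW XOR HIGH = HIGH

N6 = HIGH  N11 = HIGH  N12 = HIGH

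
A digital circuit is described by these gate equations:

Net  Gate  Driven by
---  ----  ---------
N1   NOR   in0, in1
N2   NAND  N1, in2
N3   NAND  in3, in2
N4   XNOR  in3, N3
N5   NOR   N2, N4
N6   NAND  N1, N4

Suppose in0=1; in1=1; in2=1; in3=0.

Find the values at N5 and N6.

N1 = in0 NOR in1 = 1 NOR 1 = 0
N2 = N1 NAND in2 = 0 NAND 1 = 1
N3 = in3 NAND in2 = 0 NAND 1 = 1
N4 = in3 XNOR N3 = 0 XNOR 1 = 0
N5 = N2 NOR N4 = 1 NOR 0 = 0
N6 = N1 NAND N4 = 0 NAND 0 = 1

N5 = 0; N6 = 1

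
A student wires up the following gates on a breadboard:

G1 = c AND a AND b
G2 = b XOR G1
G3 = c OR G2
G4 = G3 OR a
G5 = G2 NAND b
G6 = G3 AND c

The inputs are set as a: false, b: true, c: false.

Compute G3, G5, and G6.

G3 = true; G5 = false; G6 = false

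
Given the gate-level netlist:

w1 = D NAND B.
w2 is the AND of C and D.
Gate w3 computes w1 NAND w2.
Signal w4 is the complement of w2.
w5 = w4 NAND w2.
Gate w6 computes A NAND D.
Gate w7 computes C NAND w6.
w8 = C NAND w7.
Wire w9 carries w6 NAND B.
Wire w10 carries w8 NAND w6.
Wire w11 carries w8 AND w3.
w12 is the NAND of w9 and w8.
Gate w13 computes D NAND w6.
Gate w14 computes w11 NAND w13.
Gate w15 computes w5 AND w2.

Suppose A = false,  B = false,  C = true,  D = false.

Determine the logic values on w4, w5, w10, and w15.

w2 = C AND D = true AND false = false
w4 = NOT w2 = NOT false = true
w5 = w4 NAND w2 = true NAND false = true
w6 = A NAND D = false NAND false = true
w7 = C NAND w6 = true NAND true = false
w8 = C NAND w7 = true NAND false = true
w10 = w8 NAND w6 = true NAND true = false
w15 = w5 AND w2 = true AND false = false

w4 = true; w5 = true; w10 = false; w15 = false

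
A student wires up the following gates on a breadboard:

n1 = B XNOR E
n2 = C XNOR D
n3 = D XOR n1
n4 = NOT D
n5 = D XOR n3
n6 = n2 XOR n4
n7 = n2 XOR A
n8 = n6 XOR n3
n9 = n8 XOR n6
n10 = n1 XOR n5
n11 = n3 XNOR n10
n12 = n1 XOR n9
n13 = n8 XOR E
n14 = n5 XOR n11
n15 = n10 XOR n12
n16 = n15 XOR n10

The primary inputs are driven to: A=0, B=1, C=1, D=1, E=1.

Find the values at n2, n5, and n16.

n2 = 1, n5 = 1, n16 = 1

n1 = B XNOR E = 1 XNOR 1 = 1
n2 = C XNOR D = 1 XNOR 1 = 1
n3 = D XOR n1 = 1 XOR 1 = 0
n4 = NOT D = NOT 1 = 0
n5 = D XOR n3 = 1 XOR 0 = 1
n6 = n2 XOR n4 = 1 XOR 0 = 1
n8 = n6 XOR n3 = 1 XOR 0 = 1
n9 = n8 XOR n6 = 1 XOR 1 = 0
n10 = n1 XOR n5 = 1 XOR 1 = 0
n12 = n1 XOR n9 = 1 XOR 0 = 1
n15 = n10 XOR n12 = 0 XOR 1 = 1
n16 = n15 XOR n10 = 1 XOR 0 = 1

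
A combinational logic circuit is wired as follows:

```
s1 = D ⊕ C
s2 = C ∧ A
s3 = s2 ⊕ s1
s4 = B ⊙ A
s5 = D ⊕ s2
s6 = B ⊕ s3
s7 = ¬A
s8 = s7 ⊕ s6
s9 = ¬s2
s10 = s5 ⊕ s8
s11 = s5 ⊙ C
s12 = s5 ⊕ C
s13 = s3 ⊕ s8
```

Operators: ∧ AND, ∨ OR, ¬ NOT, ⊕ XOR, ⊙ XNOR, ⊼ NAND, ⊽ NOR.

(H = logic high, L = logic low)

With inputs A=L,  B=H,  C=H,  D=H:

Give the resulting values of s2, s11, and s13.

s2 = L  s11 = H  s13 = L

s1 = D XOR C = H XOR H = L
s2 = C AND A = H AND L = L
s3 = s2 XOR s1 = L XOR L = L
s5 = D XOR s2 = H XOR L = H
s6 = B XOR s3 = H XOR L = H
s7 = NOT A = NOT L = H
s8 = s7 XOR s6 = H XOR H = L
s11 = s5 XNOR C = H XNOR H = H
s13 = s3 XOR s8 = L XOR L = L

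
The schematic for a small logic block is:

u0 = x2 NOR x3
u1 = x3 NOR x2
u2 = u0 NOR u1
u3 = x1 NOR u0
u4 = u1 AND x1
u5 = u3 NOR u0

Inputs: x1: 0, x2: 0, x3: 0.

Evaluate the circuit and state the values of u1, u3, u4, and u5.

u1 = 1, u3 = 0, u4 = 0, u5 = 0

u0 = x2 NOR x3 = 0 NOR 0 = 1
u1 = x3 NOR x2 = 0 NOR 0 = 1
u3 = x1 NOR u0 = 0 NOR 1 = 0
u4 = u1 AND x1 = 1 AND 0 = 0
u5 = u3 NOR u0 = 0 NOR 1 = 0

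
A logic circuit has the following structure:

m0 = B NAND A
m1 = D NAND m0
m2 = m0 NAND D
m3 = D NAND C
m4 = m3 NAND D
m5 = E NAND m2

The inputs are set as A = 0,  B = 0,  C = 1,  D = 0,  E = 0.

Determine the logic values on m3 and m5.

m3 = 1, m5 = 1

m0 = B NAND A = 0 NAND 0 = 1
m2 = m0 NAND D = 1 NAND 0 = 1
m3 = D NAND C = 0 NAND 1 = 1
m5 = E NAND m2 = 0 NAND 1 = 1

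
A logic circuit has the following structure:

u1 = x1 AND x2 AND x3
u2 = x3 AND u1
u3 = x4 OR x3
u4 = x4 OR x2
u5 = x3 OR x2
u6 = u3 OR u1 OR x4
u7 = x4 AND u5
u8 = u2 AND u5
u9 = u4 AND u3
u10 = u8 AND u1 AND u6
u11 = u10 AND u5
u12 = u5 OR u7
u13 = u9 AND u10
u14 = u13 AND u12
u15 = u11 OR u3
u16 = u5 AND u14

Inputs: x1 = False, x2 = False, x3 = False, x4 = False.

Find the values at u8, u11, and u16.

u1 = x1 AND x2 AND x3 = False AND False AND False = False
u2 = x3 AND u1 = False AND False = False
u3 = x4 OR x3 = False OR False = False
u4 = x4 OR x2 = False OR False = False
u5 = x3 OR x2 = False OR False = False
u6 = u3 OR u1 OR x4 = False OR False OR False = False
u7 = x4 AND u5 = False AND False = False
u8 = u2 AND u5 = False AND False = False
u9 = u4 AND u3 = False AND False = False
u10 = u8 AND u1 AND u6 = False AND False AND False = False
u11 = u10 AND u5 = False AND False = False
u12 = u5 OR u7 = False OR False = False
u13 = u9 AND u10 = False AND False = False
u14 = u13 AND u12 = False AND False = False
u16 = u5 AND u14 = False AND False = False

u8 = False; u11 = False; u16 = False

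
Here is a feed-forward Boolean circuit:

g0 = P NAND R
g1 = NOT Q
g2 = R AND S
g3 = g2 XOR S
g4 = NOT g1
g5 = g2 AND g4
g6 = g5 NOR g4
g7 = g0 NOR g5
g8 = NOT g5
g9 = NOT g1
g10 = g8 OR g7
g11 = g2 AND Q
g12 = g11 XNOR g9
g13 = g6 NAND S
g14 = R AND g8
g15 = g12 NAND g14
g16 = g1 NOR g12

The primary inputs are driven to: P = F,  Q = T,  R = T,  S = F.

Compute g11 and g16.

g11 = F, g16 = T

g1 = NOT Q = NOT T = F
g2 = R AND S = T AND F = F
g9 = NOT g1 = NOT F = T
g11 = g2 AND Q = F AND T = F
g12 = g11 XNOR g9 = F XNOR T = F
g16 = g1 NOR g12 = F NOR F = T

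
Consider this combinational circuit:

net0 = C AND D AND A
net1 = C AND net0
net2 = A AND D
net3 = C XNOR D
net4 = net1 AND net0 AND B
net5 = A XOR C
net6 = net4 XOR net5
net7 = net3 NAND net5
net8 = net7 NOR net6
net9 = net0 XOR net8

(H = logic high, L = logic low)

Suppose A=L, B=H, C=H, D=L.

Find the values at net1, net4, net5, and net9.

net1 = L, net4 = L, net5 = H, net9 = L

net0 = C AND D AND A = H AND L AND L = L
net1 = C AND net0 = H AND L = L
net3 = C XNOR D = H XNOR L = L
net4 = net1 AND net0 AND B = L AND L AND H = L
net5 = A XOR C = L XOR H = H
net6 = net4 XOR net5 = L XOR H = H
net7 = net3 NAND net5 = L NAND H = H
net8 = net7 NOR net6 = H NOR H = L
net9 = net0 XOR net8 = L XOR L = L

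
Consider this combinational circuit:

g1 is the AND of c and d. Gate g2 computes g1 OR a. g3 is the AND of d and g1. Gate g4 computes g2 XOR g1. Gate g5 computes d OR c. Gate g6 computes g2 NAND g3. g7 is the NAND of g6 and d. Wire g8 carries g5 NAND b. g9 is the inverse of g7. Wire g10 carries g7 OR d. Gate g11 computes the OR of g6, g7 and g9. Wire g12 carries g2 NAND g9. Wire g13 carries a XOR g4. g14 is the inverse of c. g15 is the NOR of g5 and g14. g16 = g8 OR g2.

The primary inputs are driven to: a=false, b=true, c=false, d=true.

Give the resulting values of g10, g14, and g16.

g10 = true, g14 = true, g16 = false

g1 = c AND d = false AND true = false
g2 = g1 OR a = false OR false = false
g3 = d AND g1 = true AND false = false
g5 = d OR c = true OR false = true
g6 = g2 NAND g3 = false NAND false = true
g7 = g6 NAND d = true NAND true = false
g8 = g5 NAND b = true NAND true = false
g10 = g7 OR d = false OR true = true
g14 = NOT c = NOT false = true
g16 = g8 OR g2 = false OR false = false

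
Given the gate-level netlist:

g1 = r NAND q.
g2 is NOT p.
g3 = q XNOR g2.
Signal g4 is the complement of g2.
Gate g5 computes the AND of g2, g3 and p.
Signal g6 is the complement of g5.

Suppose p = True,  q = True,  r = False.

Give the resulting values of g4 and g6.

g2 = NOT p = NOT True = False
g3 = q XNOR g2 = True XNOR False = False
g4 = NOT g2 = NOT False = True
g5 = g2 AND g3 AND p = False AND False AND True = False
g6 = NOT g5 = NOT False = True

g4 = True, g6 = True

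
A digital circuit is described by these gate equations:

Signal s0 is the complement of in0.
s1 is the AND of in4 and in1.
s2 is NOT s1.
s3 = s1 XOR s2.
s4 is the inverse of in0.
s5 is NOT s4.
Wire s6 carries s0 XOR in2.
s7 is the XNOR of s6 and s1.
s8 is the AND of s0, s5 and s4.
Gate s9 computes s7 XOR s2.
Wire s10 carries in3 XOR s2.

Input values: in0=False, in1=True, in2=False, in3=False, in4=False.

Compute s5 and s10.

s1 = in4 AND in1 = False AND True = False
s2 = NOT s1 = NOT False = True
s4 = NOT in0 = NOT False = True
s5 = NOT s4 = NOT True = False
s10 = in3 XOR s2 = False XOR True = True

s5 = False, s10 = True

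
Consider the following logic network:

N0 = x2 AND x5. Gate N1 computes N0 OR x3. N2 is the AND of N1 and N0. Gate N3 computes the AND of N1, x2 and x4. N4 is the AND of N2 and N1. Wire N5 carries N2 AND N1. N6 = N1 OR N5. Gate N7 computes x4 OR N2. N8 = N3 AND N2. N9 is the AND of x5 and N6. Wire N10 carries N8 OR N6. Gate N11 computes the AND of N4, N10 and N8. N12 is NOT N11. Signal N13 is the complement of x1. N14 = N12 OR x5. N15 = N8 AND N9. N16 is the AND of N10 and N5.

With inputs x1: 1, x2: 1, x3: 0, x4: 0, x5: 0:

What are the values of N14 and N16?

N14 = 1, N16 = 0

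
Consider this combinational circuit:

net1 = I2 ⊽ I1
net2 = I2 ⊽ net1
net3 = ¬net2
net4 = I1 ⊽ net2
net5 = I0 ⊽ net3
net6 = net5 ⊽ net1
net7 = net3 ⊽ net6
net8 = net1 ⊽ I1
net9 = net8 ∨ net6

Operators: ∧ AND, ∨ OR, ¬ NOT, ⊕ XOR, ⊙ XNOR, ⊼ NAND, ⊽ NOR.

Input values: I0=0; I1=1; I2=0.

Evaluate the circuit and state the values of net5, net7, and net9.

net5 = 1, net7 = 1, net9 = 0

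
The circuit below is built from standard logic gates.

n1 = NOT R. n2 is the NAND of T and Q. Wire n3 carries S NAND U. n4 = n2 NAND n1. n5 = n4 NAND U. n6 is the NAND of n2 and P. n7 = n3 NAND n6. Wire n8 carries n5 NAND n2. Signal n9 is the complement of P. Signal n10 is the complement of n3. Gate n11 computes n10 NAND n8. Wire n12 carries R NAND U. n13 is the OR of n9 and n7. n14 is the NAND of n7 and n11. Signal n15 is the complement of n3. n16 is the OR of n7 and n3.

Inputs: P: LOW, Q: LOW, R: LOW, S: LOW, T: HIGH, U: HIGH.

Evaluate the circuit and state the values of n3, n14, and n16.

n1 = NOT R = NOT LOW = HIGH
n2 = T NAND Q = HIGH NAND LOW = HIGH
n3 = S NAND U = LOW NAND HIGH = HIGH
n4 = n2 NAND n1 = HIGH NAND HIGH = LOW
n5 = n4 NAND U = LOW NAND HIGH = HIGH
n6 = n2 NAND P = HIGH NAND LOW = HIGH
n7 = n3 NAND n6 = HIGH NAND HIGH = LOW
n8 = n5 NAND n2 = HIGH NAND HIGH = LOW
n10 = NOT n3 = NOT HIGH = LOW
n11 = n10 NAND n8 = LOW NAND LOW = HIGH
n14 = n7 NAND n11 = LOW NAND HIGH = HIGH
n16 = n7 OR n3 = LOW OR HIGH = HIGH

n3 = HIGH, n14 = HIGH, n16 = HIGH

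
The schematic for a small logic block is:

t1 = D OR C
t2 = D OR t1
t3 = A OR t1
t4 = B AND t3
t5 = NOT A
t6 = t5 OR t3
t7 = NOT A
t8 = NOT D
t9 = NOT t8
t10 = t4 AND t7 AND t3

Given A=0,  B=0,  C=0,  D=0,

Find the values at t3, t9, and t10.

t3 = 0, t9 = 0, t10 = 0

t1 = D OR C = 0 OR 0 = 0
t3 = A OR t1 = 0 OR 0 = 0
t4 = B AND t3 = 0 AND 0 = 0
t7 = NOT A = NOT 0 = 1
t8 = NOT D = NOT 0 = 1
t9 = NOT t8 = NOT 1 = 0
t10 = t4 AND t7 AND t3 = 0 AND 1 AND 0 = 0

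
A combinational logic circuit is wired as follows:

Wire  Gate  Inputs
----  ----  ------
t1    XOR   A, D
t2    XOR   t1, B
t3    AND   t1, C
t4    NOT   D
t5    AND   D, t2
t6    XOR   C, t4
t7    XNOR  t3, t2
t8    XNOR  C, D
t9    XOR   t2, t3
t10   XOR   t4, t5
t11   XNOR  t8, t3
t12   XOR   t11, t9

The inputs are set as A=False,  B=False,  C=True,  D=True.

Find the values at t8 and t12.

t1 = A XOR D = False XOR True = True
t2 = t1 XOR B = True XOR False = True
t3 = t1 AND C = True AND True = True
t8 = C XNOR D = True XNOR True = True
t9 = t2 XOR t3 = True XOR True = False
t11 = t8 XNOR t3 = True XNOR True = True
t12 = t11 XOR t9 = True XOR False = True

t8 = True  t12 = True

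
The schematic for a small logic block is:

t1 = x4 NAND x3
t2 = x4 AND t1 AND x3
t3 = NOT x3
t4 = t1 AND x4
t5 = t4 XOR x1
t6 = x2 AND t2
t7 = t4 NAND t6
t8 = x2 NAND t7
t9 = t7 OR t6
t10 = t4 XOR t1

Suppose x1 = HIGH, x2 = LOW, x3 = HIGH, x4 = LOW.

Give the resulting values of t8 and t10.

t8 = HIGH, t10 = HIGH

t1 = x4 NAND x3 = LOW NAND HIGH = HIGH
t2 = x4 AND t1 AND x3 = LOW AND HIGH AND HIGH = LOW
t4 = t1 AND x4 = HIGH AND LOW = LOW
t6 = x2 AND t2 = LOW AND LOW = LOW
t7 = t4 NAND t6 = LOW NAND LOW = HIGH
t8 = x2 NAND t7 = LOW NAND HIGH = HIGH
t10 = t4 XOR t1 = LOW XOR HIGH = HIGH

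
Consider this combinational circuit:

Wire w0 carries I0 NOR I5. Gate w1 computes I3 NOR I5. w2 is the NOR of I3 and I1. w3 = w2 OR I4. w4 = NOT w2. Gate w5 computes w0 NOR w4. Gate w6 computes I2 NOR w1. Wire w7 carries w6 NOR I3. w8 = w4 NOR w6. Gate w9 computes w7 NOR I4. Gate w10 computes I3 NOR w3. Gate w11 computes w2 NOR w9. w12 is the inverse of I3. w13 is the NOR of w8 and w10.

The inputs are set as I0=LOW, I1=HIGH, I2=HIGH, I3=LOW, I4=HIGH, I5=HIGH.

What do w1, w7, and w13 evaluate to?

w1 = LOW, w7 = HIGH, w13 = HIGH

w1 = I3 NOR I5 = LOW NOR HIGH = LOW
w2 = I3 NOR I1 = LOW NOR HIGH = LOW
w3 = w2 OR I4 = LOW OR HIGH = HIGH
w4 = NOT w2 = NOT LOW = HIGH
w6 = I2 NOR w1 = HIGH NOR LOW = LOW
w7 = w6 NOR I3 = LOW NOR LOW = HIGH
w8 = w4 NOR w6 = HIGH NOR LOW = LOW
w10 = I3 NOR w3 = LOW NOR HIGH = LOW
w13 = w8 NOR w10 = LOW NOR LOW = HIGH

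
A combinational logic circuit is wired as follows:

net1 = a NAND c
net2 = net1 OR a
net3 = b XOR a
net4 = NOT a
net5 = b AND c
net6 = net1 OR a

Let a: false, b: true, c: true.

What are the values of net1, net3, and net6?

net1 = a NAND c = false NAND true = true
net3 = b XOR a = true XOR false = true
net6 = net1 OR a = true OR false = true

net1 = true  net3 = true  net6 = true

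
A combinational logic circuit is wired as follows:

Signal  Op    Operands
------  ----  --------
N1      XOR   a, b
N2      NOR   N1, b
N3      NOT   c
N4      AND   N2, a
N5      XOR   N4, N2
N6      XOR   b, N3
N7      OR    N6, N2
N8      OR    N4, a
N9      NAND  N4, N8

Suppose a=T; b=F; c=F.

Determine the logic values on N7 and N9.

N1 = a XOR b = T XOR F = T
N2 = N1 NOR b = T NOR F = F
N3 = NOT c = NOT F = T
N4 = N2 AND a = F AND T = F
N6 = b XOR N3 = F XOR T = T
N7 = N6 OR N2 = T OR F = T
N8 = N4 OR a = F OR T = T
N9 = N4 NAND N8 = F NAND T = T

N7 = T; N9 = T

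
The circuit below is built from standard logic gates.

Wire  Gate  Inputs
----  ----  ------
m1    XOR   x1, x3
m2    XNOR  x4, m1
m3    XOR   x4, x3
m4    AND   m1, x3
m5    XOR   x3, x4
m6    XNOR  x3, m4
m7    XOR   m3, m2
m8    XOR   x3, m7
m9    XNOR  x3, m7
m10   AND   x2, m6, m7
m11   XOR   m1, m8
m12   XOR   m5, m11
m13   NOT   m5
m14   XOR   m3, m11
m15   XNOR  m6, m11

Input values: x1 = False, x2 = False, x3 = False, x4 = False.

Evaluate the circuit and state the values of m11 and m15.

m1 = x1 XOR x3 = False XOR False = False
m2 = x4 XNOR m1 = False XNOR False = True
m3 = x4 XOR x3 = False XOR False = False
m4 = m1 AND x3 = False AND False = False
m6 = x3 XNOR m4 = False XNOR False = True
m7 = m3 XOR m2 = False XOR True = True
m8 = x3 XOR m7 = False XOR True = True
m11 = m1 XOR m8 = False XOR True = True
m15 = m6 XNOR m11 = True XNOR True = True

m11 = True; m15 = True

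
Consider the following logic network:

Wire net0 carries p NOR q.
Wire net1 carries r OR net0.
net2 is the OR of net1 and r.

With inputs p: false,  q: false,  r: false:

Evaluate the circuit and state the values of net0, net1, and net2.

net0 = true  net1 = true  net2 = true

net0 = p NOR q = false NOR false = true
net1 = r OR net0 = false OR true = true
net2 = net1 OR r = true OR false = true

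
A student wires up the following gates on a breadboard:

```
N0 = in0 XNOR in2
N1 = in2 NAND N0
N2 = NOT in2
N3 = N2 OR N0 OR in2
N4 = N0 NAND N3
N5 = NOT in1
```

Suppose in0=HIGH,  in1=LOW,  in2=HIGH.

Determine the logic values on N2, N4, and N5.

N2 = LOW  N4 = LOW  N5 = HIGH

N0 = in0 XNOR in2 = HIGH XNOR HIGH = HIGH
N2 = NOT in2 = NOT HIGH = LOW
N3 = N2 OR N0 OR in2 = LOW OR HIGH OR HIGH = HIGH
N4 = N0 NAND N3 = HIGH NAND HIGH = LOW
N5 = NOT in1 = NOT LOW = HIGH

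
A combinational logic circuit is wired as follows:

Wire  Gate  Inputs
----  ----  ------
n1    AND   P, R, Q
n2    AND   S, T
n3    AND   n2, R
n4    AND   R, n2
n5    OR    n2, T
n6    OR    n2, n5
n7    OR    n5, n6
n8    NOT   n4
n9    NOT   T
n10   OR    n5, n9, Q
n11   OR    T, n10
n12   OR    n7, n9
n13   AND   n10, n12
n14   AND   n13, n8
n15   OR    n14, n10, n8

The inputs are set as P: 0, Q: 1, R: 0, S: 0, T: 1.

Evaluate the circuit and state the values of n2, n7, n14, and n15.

n2 = S AND T = 0 AND 1 = 0
n4 = R AND n2 = 0 AND 0 = 0
n5 = n2 OR T = 0 OR 1 = 1
n6 = n2 OR n5 = 0 OR 1 = 1
n7 = n5 OR n6 = 1 OR 1 = 1
n8 = NOT n4 = NOT 0 = 1
n9 = NOT T = NOT 1 = 0
n10 = n5 OR n9 OR Q = 1 OR 0 OR 1 = 1
n12 = n7 OR n9 = 1 OR 0 = 1
n13 = n10 AND n12 = 1 AND 1 = 1
n14 = n13 AND n8 = 1 AND 1 = 1
n15 = n14 OR n10 OR n8 = 1 OR 1 OR 1 = 1

n2 = 0, n7 = 1, n14 = 1, n15 = 1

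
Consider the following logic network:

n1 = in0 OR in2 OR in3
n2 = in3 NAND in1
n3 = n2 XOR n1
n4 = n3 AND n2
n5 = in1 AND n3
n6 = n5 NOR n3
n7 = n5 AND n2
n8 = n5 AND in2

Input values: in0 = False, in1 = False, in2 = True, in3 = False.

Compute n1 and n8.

n1 = in0 OR in2 OR in3 = False OR True OR False = True
n2 = in3 NAND in1 = False NAND False = True
n3 = n2 XOR n1 = True XOR True = False
n5 = in1 AND n3 = False AND False = False
n8 = n5 AND in2 = False AND True = False

n1 = True; n8 = False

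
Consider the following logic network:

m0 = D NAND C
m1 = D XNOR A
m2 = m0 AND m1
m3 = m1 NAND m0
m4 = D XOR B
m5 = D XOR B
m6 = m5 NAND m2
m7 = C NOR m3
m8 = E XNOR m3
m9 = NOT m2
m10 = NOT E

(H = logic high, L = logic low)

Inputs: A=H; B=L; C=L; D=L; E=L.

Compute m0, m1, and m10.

m0 = H, m1 = L, m10 = H

m0 = D NAND C = L NAND L = H
m1 = D XNOR A = L XNOR H = L
m10 = NOT E = NOT L = H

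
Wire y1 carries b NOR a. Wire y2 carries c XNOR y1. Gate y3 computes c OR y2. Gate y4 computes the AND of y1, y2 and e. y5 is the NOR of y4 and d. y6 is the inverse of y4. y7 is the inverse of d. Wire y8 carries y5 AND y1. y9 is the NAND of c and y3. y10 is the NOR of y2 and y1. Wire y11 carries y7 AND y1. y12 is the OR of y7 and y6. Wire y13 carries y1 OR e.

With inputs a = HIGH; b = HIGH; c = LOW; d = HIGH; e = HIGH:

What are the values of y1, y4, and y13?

y1 = LOW, y4 = LOW, y13 = HIGH

y1 = b NOR a = HIGH NOR HIGH = LOW
y2 = c XNOR y1 = LOW XNOR LOW = HIGH
y4 = y1 AND y2 AND e = LOW AND HIGH AND HIGH = LOW
y13 = y1 OR e = LOW OR HIGH = HIGH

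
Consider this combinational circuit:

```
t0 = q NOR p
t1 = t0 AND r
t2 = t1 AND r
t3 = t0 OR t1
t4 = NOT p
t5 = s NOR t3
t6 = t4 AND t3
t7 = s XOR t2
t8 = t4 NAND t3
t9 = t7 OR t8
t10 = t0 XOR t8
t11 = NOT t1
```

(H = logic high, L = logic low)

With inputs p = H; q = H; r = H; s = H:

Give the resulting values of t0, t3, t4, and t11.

t0 = q NOR p = H NOR H = L
t1 = t0 AND r = L AND H = L
t3 = t0 OR t1 = L OR L = L
t4 = NOT p = NOT H = L
t11 = NOT t1 = NOT L = H

t0 = L, t3 = L, t4 = L, t11 = H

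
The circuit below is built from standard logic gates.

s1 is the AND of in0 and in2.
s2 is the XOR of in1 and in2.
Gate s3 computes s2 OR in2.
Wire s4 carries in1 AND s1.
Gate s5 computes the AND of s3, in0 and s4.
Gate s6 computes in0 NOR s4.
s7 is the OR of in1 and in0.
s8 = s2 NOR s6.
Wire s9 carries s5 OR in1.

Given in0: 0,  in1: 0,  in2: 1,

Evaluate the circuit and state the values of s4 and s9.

s4 = 0, s9 = 0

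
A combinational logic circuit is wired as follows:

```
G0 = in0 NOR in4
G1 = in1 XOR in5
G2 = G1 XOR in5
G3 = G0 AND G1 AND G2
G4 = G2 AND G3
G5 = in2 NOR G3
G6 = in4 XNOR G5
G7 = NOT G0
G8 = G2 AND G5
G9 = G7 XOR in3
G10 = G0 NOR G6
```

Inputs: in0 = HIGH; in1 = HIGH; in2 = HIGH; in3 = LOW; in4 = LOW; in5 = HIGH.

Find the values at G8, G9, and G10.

G0 = in0 NOR in4 = HIGH NOR LOW = LOW
G1 = in1 XOR in5 = HIGH XOR HIGH = LOW
G2 = G1 XOR in5 = LOW XOR HIGH = HIGH
G3 = G0 AND G1 AND G2 = LOW AND LOW AND HIGH = LOW
G5 = in2 NOR G3 = HIGH NOR LOW = LOW
G6 = in4 XNOR G5 = LOW XNOR LOW = HIGH
G7 = NOT G0 = NOT LOW = HIGH
G8 = G2 AND G5 = HIGH AND LOW = LOW
G9 = G7 XOR in3 = HIGH XOR LOW = HIGH
G10 = G0 NOR G6 = LOW NOR HIGH = LOW

G8 = LOW; G9 = HIGH; G10 = LOW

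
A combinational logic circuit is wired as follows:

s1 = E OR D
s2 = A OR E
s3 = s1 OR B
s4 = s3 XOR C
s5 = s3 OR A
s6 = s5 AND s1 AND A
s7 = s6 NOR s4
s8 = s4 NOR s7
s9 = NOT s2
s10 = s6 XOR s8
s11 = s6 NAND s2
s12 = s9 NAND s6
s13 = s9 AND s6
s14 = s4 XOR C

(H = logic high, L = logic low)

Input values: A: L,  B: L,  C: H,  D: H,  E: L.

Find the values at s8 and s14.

s1 = E OR D = L OR H = H
s3 = s1 OR B = H OR L = H
s4 = s3 XOR C = H XOR H = L
s5 = s3 OR A = H OR L = H
s6 = s5 AND s1 AND A = H AND H AND L = L
s7 = s6 NOR s4 = L NOR L = H
s8 = s4 NOR s7 = L NOR H = L
s14 = s4 XOR C = L XOR H = H

s8 = L, s14 = H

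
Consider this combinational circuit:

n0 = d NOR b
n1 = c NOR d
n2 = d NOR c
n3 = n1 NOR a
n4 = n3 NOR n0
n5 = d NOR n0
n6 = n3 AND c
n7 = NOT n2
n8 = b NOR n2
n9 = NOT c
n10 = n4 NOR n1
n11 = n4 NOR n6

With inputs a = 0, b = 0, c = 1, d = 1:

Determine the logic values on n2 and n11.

n0 = d NOR b = 1 NOR 0 = 0
n1 = c NOR d = 1 NOR 1 = 0
n2 = d NOR c = 1 NOR 1 = 0
n3 = n1 NOR a = 0 NOR 0 = 1
n4 = n3 NOR n0 = 1 NOR 0 = 0
n6 = n3 AND c = 1 AND 1 = 1
n11 = n4 NOR n6 = 0 NOR 1 = 0

n2 = 0; n11 = 0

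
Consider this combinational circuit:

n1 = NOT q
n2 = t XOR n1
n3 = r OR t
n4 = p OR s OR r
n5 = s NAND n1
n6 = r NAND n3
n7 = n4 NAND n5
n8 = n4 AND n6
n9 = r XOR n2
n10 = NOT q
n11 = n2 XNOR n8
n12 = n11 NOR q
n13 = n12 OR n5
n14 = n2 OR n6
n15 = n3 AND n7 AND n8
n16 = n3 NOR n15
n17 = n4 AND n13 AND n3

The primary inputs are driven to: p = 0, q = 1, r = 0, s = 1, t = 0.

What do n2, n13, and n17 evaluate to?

n2 = 0, n13 = 1, n17 = 0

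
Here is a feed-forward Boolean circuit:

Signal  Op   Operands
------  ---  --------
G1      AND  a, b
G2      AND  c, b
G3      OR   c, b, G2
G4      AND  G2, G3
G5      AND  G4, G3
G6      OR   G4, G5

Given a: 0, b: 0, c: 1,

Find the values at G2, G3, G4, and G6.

G2 = 0  G3 = 1  G4 = 0  G6 = 0

G2 = c AND b = 1 AND 0 = 0
G3 = c OR b OR G2 = 1 OR 0 OR 0 = 1
G4 = G2 AND G3 = 0 AND 1 = 0
G5 = G4 AND G3 = 0 AND 1 = 0
G6 = G4 OR G5 = 0 OR 0 = 0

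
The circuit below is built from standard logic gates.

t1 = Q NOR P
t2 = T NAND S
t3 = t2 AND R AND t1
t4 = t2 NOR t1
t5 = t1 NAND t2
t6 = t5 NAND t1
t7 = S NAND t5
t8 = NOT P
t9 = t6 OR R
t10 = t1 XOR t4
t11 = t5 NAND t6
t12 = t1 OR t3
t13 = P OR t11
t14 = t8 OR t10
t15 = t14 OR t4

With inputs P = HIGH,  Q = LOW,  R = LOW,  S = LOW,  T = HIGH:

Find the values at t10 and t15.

t1 = Q NOR P = LOW NOR HIGH = LOW
t2 = T NAND S = HIGH NAND LOW = HIGH
t4 = t2 NOR t1 = HIGH NOR LOW = LOW
t8 = NOT P = NOT HIGH = LOW
t10 = t1 XOR t4 = LOW XOR LOW = LOW
t14 = t8 OR t10 = LOW OR LOW = LOW
t15 = t14 OR t4 = LOW OR LOW = LOW

t10 = LOW; t15 = LOW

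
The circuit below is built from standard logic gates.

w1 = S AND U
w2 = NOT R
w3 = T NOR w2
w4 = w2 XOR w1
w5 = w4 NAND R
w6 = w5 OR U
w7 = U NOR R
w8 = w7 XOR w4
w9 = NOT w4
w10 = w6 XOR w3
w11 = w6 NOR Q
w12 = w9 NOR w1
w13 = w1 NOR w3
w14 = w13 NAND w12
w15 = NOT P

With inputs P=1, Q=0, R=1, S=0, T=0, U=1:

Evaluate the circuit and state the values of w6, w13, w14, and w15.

w1 = S AND U = 0 AND 1 = 0
w2 = NOT R = NOT 1 = 0
w3 = T NOR w2 = 0 NOR 0 = 1
w4 = w2 XOR w1 = 0 XOR 0 = 0
w5 = w4 NAND R = 0 NAND 1 = 1
w6 = w5 OR U = 1 OR 1 = 1
w9 = NOT w4 = NOT 0 = 1
w12 = w9 NOR w1 = 1 NOR 0 = 0
w13 = w1 NOR w3 = 0 NOR 1 = 0
w14 = w13 NAND w12 = 0 NAND 0 = 1
w15 = NOT P = NOT 1 = 0

w6 = 1, w13 = 0, w14 = 1, w15 = 0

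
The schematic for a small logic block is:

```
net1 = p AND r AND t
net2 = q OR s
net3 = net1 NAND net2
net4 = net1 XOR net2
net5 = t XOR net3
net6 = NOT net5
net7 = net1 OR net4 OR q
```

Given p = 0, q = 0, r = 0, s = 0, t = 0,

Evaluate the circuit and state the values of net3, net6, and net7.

net1 = p AND r AND t = 0 AND 0 AND 0 = 0
net2 = q OR s = 0 OR 0 = 0
net3 = net1 NAND net2 = 0 NAND 0 = 1
net4 = net1 XOR net2 = 0 XOR 0 = 0
net5 = t XOR net3 = 0 XOR 1 = 1
net6 = NOT net5 = NOT 1 = 0
net7 = net1 OR net4 OR q = 0 OR 0 OR 0 = 0

net3 = 1; net6 = 0; net7 = 0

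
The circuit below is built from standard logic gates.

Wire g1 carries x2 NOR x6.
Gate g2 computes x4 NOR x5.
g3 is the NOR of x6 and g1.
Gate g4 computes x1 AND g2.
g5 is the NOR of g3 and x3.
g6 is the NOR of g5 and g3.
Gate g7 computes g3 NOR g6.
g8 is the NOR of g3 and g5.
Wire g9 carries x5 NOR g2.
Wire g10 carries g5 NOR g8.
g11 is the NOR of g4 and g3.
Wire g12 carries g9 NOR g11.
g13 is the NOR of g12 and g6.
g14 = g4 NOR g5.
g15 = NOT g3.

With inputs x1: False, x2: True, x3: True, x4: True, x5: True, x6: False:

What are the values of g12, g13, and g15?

g12 = True  g13 = False  g15 = False

g1 = x2 NOR x6 = True NOR False = False
g2 = x4 NOR x5 = True NOR True = False
g3 = x6 NOR g1 = False NOR False = True
g4 = x1 AND g2 = False AND False = False
g5 = g3 NOR x3 = True NOR True = False
g6 = g5 NOR g3 = False NOR True = False
g9 = x5 NOR g2 = True NOR False = False
g11 = g4 NOR g3 = False NOR True = False
g12 = g9 NOR g11 = False NOR False = True
g13 = g12 NOR g6 = True NOR False = False
g15 = NOT g3 = NOT True = False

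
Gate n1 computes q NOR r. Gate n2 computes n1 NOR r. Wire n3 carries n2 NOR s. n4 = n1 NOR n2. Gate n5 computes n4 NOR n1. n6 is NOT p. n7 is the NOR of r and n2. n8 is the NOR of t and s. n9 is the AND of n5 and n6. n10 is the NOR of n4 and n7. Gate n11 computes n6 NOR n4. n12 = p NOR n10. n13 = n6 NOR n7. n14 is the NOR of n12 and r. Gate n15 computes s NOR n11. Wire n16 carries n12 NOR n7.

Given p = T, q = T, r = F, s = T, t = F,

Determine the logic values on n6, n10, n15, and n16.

n6 = F, n10 = T, n15 = F, n16 = T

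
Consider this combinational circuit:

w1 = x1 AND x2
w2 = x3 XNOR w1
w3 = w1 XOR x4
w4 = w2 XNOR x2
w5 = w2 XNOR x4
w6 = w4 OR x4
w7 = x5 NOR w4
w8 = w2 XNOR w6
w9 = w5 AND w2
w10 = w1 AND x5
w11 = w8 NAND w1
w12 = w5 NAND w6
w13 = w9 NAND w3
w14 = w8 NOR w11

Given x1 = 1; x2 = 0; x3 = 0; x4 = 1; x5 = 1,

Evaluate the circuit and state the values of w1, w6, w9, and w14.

w1 = 0, w6 = 1, w9 = 1, w14 = 0

w1 = x1 AND x2 = 1 AND 0 = 0
w2 = x3 XNOR w1 = 0 XNOR 0 = 1
w4 = w2 XNOR x2 = 1 XNOR 0 = 0
w5 = w2 XNOR x4 = 1 XNOR 1 = 1
w6 = w4 OR x4 = 0 OR 1 = 1
w8 = w2 XNOR w6 = 1 XNOR 1 = 1
w9 = w5 AND w2 = 1 AND 1 = 1
w11 = w8 NAND w1 = 1 NAND 0 = 1
w14 = w8 NOR w11 = 1 NOR 1 = 0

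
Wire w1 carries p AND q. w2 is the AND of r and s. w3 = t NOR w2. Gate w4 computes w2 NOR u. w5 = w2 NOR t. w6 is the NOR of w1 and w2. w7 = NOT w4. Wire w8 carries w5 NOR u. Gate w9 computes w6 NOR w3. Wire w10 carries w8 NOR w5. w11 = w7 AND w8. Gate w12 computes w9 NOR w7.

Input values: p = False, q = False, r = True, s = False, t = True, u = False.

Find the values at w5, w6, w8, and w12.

w1 = p AND q = False AND False = False
w2 = r AND s = True AND False = False
w3 = t NOR w2 = True NOR False = False
w4 = w2 NOR u = False NOR False = True
w5 = w2 NOR t = False NOR True = False
w6 = w1 NOR w2 = False NOR False = True
w7 = NOT w4 = NOT True = False
w8 = w5 NOR u = False NOR False = True
w9 = w6 NOR w3 = True NOR False = False
w12 = w9 NOR w7 = False NOR False = True

w5 = False  w6 = True  w8 = True  w12 = True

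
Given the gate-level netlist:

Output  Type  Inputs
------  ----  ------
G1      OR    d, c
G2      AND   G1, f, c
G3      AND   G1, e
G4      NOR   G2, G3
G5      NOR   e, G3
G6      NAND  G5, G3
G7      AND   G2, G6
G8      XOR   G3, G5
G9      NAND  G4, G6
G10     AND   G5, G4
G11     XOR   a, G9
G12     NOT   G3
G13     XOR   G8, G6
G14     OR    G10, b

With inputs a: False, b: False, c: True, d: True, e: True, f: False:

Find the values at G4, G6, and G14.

G4 = False  G6 = True  G14 = False

G1 = d OR c = True OR True = True
G2 = G1 AND f AND c = True AND False AND True = False
G3 = G1 AND e = True AND True = True
G4 = G2 NOR G3 = False NOR True = False
G5 = e NOR G3 = True NOR True = False
G6 = G5 NAND G3 = False NAND True = True
G10 = G5 AND G4 = False AND False = False
G14 = G10 OR b = False OR False = False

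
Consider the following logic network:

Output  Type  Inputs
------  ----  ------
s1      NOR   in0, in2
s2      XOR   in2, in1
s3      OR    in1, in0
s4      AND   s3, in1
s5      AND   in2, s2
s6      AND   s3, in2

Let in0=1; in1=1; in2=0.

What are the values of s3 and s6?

s3 = in1 OR in0 = 1 OR 1 = 1
s6 = s3 AND in2 = 1 AND 0 = 0

s3 = 1, s6 = 0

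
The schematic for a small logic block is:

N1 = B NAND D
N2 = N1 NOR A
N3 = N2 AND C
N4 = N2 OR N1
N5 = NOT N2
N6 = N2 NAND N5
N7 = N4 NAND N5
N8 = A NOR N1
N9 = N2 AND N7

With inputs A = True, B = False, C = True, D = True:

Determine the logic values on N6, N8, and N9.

N1 = B NAND D = False NAND True = True
N2 = N1 NOR A = True NOR True = False
N4 = N2 OR N1 = False OR True = True
N5 = NOT N2 = NOT False = True
N6 = N2 NAND N5 = False NAND True = True
N7 = N4 NAND N5 = True NAND True = False
N8 = A NOR N1 = True NOR True = False
N9 = N2 AND N7 = False AND False = False

N6 = True, N8 = False, N9 = False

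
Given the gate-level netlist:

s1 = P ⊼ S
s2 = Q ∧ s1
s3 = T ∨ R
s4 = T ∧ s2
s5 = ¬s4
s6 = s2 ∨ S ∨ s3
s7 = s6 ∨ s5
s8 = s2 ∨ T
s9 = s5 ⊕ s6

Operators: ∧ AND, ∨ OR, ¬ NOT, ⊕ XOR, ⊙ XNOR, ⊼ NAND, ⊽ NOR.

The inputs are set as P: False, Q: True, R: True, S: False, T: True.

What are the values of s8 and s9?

s1 = P NAND S = False NAND False = True
s2 = Q AND s1 = True AND True = True
s3 = T OR R = True OR True = True
s4 = T AND s2 = True AND True = True
s5 = NOT s4 = NOT True = False
s6 = s2 OR S OR s3 = True OR False OR True = True
s8 = s2 OR T = True OR True = True
s9 = s5 XOR s6 = False XOR True = True

s8 = True  s9 = True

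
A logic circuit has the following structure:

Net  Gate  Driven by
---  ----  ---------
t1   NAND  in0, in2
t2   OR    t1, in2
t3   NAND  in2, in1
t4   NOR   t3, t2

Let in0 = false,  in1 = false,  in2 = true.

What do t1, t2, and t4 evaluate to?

t1 = in0 NAND in2 = false NAND true = true
t2 = t1 OR in2 = true OR true = true
t3 = in2 NAND in1 = true NAND false = true
t4 = t3 NOR t2 = true NOR true = false

t1 = true, t2 = true, t4 = false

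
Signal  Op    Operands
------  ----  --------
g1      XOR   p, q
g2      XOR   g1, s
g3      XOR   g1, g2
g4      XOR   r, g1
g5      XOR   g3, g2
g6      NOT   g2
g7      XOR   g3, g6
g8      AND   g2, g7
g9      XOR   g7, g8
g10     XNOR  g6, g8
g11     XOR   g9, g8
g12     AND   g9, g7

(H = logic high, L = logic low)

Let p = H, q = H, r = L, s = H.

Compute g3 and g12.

g3 = H; g12 = L

g1 = p XOR q = H XOR H = L
g2 = g1 XOR s = L XOR H = H
g3 = g1 XOR g2 = L XOR H = H
g6 = NOT g2 = NOT H = L
g7 = g3 XOR g6 = H XOR L = H
g8 = g2 AND g7 = H AND H = H
g9 = g7 XOR g8 = H XOR H = L
g12 = g9 AND g7 = L AND H = L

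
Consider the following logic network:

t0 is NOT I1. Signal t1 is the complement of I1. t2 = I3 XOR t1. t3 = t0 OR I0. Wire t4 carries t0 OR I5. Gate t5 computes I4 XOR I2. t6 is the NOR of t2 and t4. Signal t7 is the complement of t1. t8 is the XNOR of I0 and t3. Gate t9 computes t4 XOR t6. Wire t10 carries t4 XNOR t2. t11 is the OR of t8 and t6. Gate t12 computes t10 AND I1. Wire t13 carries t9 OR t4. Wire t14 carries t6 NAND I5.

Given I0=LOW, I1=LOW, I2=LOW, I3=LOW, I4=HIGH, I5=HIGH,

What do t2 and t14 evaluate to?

t2 = HIGH  t14 = HIGH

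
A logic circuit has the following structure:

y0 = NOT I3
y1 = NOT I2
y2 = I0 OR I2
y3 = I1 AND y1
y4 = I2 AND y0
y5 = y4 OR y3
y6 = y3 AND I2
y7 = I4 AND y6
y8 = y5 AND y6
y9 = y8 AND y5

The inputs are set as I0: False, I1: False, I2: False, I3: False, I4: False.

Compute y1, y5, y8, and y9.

y0 = NOT I3 = NOT False = True
y1 = NOT I2 = NOT False = True
y3 = I1 AND y1 = False AND True = False
y4 = I2 AND y0 = False AND True = False
y5 = y4 OR y3 = False OR False = False
y6 = y3 AND I2 = False AND False = False
y8 = y5 AND y6 = False AND False = False
y9 = y8 AND y5 = False AND False = False

y1 = True  y5 = False  y8 = False  y9 = False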